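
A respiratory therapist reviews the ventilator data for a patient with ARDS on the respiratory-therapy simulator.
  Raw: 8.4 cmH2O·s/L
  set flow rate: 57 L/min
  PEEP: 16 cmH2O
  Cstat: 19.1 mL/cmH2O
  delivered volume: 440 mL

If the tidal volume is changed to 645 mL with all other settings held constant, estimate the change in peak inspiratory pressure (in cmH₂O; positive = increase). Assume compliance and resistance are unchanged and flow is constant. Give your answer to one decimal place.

PIP = Vt/C + R·V̇ + PEEP (constant-flow equation of motion).
Only the elastic term changes: ΔPIP = ΔVt / C = (645 − 440) / 19.1 = 10.733 cmH2O.

10.7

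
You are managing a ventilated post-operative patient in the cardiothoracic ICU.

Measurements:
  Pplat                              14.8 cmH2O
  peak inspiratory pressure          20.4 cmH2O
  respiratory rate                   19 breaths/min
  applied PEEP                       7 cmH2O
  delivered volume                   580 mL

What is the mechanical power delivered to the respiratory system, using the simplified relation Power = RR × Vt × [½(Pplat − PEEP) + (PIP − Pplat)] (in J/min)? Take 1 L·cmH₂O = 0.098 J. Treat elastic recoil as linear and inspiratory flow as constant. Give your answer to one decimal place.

10.3

Per-breath work = Vt × [½(Pplat−PEEP) + (PIP−Pplat)] = 0.580 × [0.5×7.8 + 5.6] = 0.580 × 9.5 = 5.51 L·cmH2O.
Power = 19 × 5.51 = 104.69 L·cmH2O/min.
× 0.098 J/(L·cmH2O) → 10.26 J/min.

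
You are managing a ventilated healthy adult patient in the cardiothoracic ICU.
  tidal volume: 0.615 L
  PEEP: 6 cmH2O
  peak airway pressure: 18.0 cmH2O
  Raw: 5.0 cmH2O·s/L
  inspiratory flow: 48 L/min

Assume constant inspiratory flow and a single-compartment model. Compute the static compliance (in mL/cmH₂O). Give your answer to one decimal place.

76.9

Flow: 48 L/min ÷ 60 = 0.8 L/s.
Equation of motion (constant flow): PIP = Vt/C + R·V̇ + PEEP.
Vt/C = PIP − R·V̇ − PEEP = 18.0 − 5.0×0.8 − 6 = 18.0 − 4.0 − 6 = 8.0 cmH2O.
C = Vt / 8.0 = 615 / 8.0 = 76.875 mL/cmH2O.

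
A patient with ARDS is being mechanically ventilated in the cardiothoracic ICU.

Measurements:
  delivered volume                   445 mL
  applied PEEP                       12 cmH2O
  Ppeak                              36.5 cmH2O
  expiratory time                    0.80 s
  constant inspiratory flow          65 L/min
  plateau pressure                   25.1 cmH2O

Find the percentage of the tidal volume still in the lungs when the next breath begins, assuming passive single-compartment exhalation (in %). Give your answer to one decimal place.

Flow: 65 L/min ÷ 60 = 1.0833 L/s.
R = (PIP − Pplat)/V̇ = (36.5 − 25.1) / 1.0833 = 11.4/1.0833 = 10.523 cmH2O·s/L.
C = Vt/(Pplat − PEEP) = 445.0 / (25.1 − 12) = 445.0/13.1 = 33.969 mL/cmH2O.
τ = R × C = 10.523 × 0.03397 L/cmH2O = 0.3575 s.
Fraction remaining at end-expiration = e^(−Te/τ) = e^(−0.80/0.3575) = 0.1067 → 10.67%.

10.7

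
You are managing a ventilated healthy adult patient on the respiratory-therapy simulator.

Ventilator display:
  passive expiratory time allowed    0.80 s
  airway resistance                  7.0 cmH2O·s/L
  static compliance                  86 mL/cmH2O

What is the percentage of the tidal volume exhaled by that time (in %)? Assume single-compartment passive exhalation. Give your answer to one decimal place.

73.5

τ = R × C = 7.0 × 86 mL/cmH2O = 7.0 × 0.086 L/cmH2O = 0.602 s.
Passive exhalation: V(t)/V₀ = e^(−t/τ) = e^(−0.80/0.602) = 0.2648.
Fraction exhaled = 1 − 0.2648 = 0.7352 → 73.52%.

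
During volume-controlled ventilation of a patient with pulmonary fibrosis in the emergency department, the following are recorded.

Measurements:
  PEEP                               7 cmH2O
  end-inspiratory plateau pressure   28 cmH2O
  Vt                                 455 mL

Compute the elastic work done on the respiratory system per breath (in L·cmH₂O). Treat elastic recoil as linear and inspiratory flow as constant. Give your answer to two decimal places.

4.78

Elastic work ≈ ½ × (Pplat − PEEP) × Vt = 0.5 × (28 − 7) × 0.455 L = 0.5 × 21.0 × 0.455 = 4.778 L·cmH2O.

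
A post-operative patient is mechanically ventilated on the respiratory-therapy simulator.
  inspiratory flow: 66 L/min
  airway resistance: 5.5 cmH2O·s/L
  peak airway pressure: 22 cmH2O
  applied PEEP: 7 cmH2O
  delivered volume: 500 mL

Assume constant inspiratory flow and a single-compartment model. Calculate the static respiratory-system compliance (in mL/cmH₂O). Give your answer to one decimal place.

Flow: 66 L/min ÷ 60 = 1.1 L/s.
Equation of motion (constant flow): PIP = Vt/C + R·V̇ + PEEP.
Vt/C = PIP − R·V̇ − PEEP = 22 − 5.5×1.1 − 7 = 22 − 6.05 − 7 = 8.95 cmH2O.
C = Vt / 8.95 = 500 / 8.95 = 55.866 mL/cmH2O.

55.9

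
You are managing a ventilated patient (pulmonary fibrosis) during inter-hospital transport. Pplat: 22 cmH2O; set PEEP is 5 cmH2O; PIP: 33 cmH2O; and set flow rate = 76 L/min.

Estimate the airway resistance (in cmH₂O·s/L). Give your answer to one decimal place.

8.7

Flow: 76 L/min ÷ 60 = 1.2667 L/s.
Raw = (PIP − Pplat) / flow = (33 − 22) / 1.2667 = 11.0 / 1.2667 = 8.684 cmH2O·s/L.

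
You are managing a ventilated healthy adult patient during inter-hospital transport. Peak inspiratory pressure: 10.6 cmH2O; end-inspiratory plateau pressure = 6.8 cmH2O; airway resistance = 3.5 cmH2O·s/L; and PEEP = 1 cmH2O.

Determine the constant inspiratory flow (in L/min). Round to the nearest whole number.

65

flow = (PIP − Pplat) / Raw = (10.6 − 6.8) / 3.5 = 1.086 L/s × 60 = 65.16 L/min.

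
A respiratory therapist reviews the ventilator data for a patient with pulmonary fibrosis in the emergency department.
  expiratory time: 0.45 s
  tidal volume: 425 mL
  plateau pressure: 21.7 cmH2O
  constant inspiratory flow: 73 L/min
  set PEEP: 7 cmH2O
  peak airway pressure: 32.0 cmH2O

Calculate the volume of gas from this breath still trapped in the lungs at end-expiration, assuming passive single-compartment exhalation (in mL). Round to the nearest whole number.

68

Flow: 73 L/min ÷ 60 = 1.2167 L/s.
R = (PIP − Pplat)/V̇ = (32.0 − 21.7) / 1.2167 = 10.3/1.2167 = 8.466 cmH2O·s/L.
C = Vt/(Pplat − PEEP) = 425.0 / (21.7 − 7) = 425.0/14.7 = 28.912 mL/cmH2O.
τ = R × C = 8.466 × 0.02891 L/cmH2O = 0.2448 s.
Fraction remaining = e^(−Te/τ) = e^(−0.45/0.2448) = 0.1591.
Trapped volume = 425.0 × 0.1591 = 67.618 mL.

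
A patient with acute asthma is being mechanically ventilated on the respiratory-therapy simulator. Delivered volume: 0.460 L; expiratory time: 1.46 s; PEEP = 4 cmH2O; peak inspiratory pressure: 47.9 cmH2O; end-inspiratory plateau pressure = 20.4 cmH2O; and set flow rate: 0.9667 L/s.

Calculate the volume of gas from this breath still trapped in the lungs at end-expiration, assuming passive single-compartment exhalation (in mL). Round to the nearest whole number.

R = (PIP − Pplat)/V̇ = (47.9 − 20.4) / 0.9667 = 27.5/0.9667 = 28.447 cmH2O·s/L.
C = Vt/(Pplat − PEEP) = 460.0 / (20.4 − 4) = 460.0/16.4 = 28.049 mL/cmH2O.
τ = R × C = 28.447 × 0.02805 L/cmH2O = 0.7979 s.
Fraction remaining = e^(−Te/τ) = e^(−1.46/0.7979) = 0.1604.
Trapped volume = 460.0 × 0.1604 = 73.784 mL.

74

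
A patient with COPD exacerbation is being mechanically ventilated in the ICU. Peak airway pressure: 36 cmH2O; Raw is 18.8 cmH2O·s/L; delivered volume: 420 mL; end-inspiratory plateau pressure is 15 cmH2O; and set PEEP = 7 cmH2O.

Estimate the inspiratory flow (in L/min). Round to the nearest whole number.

67

flow = (PIP − Pplat) / Raw = (36 − 15) / 18.8 = 1.117 L/s × 60 = 67.02 L/min.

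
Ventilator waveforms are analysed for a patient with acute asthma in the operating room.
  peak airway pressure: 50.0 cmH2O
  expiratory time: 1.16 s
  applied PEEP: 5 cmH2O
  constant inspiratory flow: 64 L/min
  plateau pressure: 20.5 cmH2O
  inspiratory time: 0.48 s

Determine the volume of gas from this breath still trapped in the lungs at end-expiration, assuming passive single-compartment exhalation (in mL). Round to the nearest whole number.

Flow: 64 L/min ÷ 60 = 1.0667 L/s.
Vt = flow × Ti = 1.0667 L/s × 0.48 s × 1000 mL/L = 512.02 mL.
R = (PIP − Pplat)/V̇ = (50.0 − 20.5) / 1.0667 = 29.5/1.0667 = 27.655 cmH2O·s/L.
C = Vt/(Pplat − PEEP) = 512.02 / (20.5 − 5) = 512.02/15.5 = 33.034 mL/cmH2O.
τ = R × C = 27.655 × 0.03303 L/cmH2O = 0.9134 s.
Fraction remaining = e^(−Te/τ) = e^(−1.16/0.9134) = 0.2808.
Trapped volume = 512.02 × 0.2808 = 143.78 mL.

144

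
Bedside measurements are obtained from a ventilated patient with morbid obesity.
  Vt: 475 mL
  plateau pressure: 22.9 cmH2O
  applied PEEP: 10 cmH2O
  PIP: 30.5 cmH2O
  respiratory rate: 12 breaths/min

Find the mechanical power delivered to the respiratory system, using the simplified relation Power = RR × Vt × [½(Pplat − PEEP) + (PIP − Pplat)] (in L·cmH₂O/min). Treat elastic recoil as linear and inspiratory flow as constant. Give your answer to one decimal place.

Per-breath work = Vt × [½(Pplat−PEEP) + (PIP−Pplat)] = 0.475 × [0.5×12.9 + 7.6] = 0.475 × 14.05 = 6.674 L·cmH2O.
Power = 12 × 6.674 = 80.088 L·cmH2O/min.

80.1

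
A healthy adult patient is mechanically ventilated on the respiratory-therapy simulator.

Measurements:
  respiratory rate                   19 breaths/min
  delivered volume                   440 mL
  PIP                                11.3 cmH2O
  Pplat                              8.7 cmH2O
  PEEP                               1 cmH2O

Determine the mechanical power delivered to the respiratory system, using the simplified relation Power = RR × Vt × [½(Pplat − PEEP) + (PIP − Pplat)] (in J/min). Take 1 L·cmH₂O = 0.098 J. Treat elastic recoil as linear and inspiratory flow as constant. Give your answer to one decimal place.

Per-breath work = Vt × [½(Pplat−PEEP) + (PIP−Pplat)] = 0.440 × [0.5×7.7 + 2.6] = 0.440 × 6.45 = 2.838 L·cmH2O.
Power = 19 × 2.838 = 53.922 L·cmH2O/min.
× 0.098 J/(L·cmH2O) → 5.284 J/min.

5.3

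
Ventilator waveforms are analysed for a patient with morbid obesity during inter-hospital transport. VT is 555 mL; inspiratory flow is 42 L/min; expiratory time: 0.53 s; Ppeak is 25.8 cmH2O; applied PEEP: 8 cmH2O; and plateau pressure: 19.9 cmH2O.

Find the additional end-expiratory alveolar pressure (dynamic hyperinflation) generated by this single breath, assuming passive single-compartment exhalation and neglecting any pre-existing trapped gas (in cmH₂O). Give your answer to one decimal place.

3.1

Flow: 42 L/min ÷ 60 = 0.7 L/s.
R = (PIP − Pplat)/V̇ = (25.8 − 19.9) / 0.7 = 5.9/0.7 = 8.429 cmH2O·s/L.
C = Vt/(Pplat − PEEP) = 555.0 / (19.9 − 8) = 555.0/11.9 = 46.639 mL/cmH2O.
τ = R × C = 8.429 × 0.04664 L/cmH2O = 0.3931 s.
Fraction remaining = e^(−Te/τ) = e^(−0.53/0.3931) = 0.2597; trapped volume = 555.0 × 0.2597 = 144.13 mL.
Additional alveolar pressure from trapping ≈ V_trapped / C = 144.13 / 46.639 = 3.09 cmH2O.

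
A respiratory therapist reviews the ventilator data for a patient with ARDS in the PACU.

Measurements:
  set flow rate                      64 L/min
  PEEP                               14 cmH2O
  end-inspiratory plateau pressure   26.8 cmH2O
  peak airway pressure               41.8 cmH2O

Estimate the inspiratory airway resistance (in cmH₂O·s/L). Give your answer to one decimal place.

14.1

Flow: 64 L/min ÷ 60 = 1.0667 L/s.
Raw = (PIP − Pplat) / flow = (41.8 − 26.8) / 1.0667 = 15.0 / 1.0667 = 14.062 cmH2O·s/L.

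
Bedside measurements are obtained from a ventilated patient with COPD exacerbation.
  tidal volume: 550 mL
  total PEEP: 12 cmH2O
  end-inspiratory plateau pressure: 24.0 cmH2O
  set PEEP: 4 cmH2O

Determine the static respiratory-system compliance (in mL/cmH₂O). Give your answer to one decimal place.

End-expiratory occlusion gives total PEEP = 12 cmH2O (intrinsic PEEP = 12 − 4 = 8). Use total PEEP for the elastic gradient.
Cstat = Vt / (Pplat − PEEPtotal) = 550 / (24.0 − 12) = 550 / 12.0 = 45.833 mL/cmH2O.

45.8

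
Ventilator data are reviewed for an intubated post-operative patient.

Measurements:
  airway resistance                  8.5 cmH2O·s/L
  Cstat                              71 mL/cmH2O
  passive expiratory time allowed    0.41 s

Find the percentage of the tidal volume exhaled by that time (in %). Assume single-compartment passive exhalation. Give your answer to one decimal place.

τ = R × C = 8.5 × 71 mL/cmH2O = 8.5 × 0.071 L/cmH2O = 0.6035 s.
Passive exhalation: V(t)/V₀ = e^(−t/τ) = e^(−0.41/0.6035) = 0.5069.
Fraction exhaled = 1 − 0.5069 = 0.4931 → 49.31%.

49.3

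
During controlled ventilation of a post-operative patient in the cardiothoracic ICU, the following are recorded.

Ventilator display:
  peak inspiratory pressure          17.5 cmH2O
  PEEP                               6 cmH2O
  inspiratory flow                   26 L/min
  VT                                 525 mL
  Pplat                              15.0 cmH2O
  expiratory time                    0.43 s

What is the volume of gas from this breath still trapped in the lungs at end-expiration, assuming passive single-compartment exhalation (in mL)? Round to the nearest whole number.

Flow: 26 L/min ÷ 60 = 0.4333 L/s.
R = (PIP − Pplat)/V̇ = (17.5 − 15.0) / 0.4333 = 2.5/0.4333 = 5.77 cmH2O·s/L.
C = Vt/(Pplat − PEEP) = 525.0 / (15.0 − 6) = 525.0/9.0 = 58.333 mL/cmH2O.
τ = R × C = 5.77 × 0.05833 L/cmH2O = 0.3366 s.
Fraction remaining = e^(−Te/τ) = e^(−0.43/0.3366) = 0.2787.
Trapped volume = 525.0 × 0.2787 = 146.32 mL.

146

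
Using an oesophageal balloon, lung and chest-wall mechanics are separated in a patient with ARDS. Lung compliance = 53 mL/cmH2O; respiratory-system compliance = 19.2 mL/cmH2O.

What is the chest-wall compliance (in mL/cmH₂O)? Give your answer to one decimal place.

1/Ccw = 1/Crs − 1/CL.
1/Ccw = 1/19.2 − 1/53 = 0.03322.
Ccw = 30.102 mL/cmH2O.

30.1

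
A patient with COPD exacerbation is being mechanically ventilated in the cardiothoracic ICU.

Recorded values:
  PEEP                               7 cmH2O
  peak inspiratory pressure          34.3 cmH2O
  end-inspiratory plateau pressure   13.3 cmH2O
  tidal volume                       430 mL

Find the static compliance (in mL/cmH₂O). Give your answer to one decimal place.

68.3

Cstat = Vt / (Pplat − PEEP) = 430 / (13.3 − 7) = 430 / 6.3 = 68.254 mL/cmH2O.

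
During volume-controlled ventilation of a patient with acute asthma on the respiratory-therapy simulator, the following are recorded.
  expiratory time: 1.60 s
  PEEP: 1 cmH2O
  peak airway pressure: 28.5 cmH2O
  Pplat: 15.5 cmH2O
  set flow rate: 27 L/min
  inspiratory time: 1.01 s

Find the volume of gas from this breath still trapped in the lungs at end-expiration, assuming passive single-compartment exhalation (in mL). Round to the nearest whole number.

78

Flow: 27 L/min ÷ 60 = 0.45 L/s.
Vt = flow × Ti = 0.45 L/s × 1.01 s × 1000 mL/L = 454.5 mL.
R = (PIP − Pplat)/V̇ = (28.5 − 15.5) / 0.45 = 13.0/0.45 = 28.889 cmH2O·s/L.
C = Vt/(Pplat − PEEP) = 454.5 / (15.5 − 1) = 454.5/14.5 = 31.345 mL/cmH2O.
τ = R × C = 28.889 × 0.03135 L/cmH2O = 0.9057 s.
Fraction remaining = e^(−Te/τ) = e^(−1.60/0.9057) = 0.1709.
Trapped volume = 454.5 × 0.1709 = 77.674 mL.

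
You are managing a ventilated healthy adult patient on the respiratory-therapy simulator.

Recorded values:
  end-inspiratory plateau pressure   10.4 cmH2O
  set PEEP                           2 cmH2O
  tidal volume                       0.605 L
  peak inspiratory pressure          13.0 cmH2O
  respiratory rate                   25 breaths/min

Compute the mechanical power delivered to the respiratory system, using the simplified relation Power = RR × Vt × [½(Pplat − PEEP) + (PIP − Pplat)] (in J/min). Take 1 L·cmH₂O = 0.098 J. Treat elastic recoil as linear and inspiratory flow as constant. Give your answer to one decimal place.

10.1

Per-breath work = Vt × [½(Pplat−PEEP) + (PIP−Pplat)] = 0.605 × [0.5×8.4 + 2.6] = 0.605 × 6.8 = 4.114 L·cmH2O.
Power = 25 × 4.114 = 102.85 L·cmH2O/min.
× 0.098 J/(L·cmH2O) → 10.079 J/min.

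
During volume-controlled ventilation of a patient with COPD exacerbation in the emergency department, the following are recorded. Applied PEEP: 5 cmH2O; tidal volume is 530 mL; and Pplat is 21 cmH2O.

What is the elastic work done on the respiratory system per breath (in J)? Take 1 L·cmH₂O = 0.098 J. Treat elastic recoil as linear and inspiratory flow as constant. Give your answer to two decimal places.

0.42

Elastic work ≈ ½ × (Pplat − PEEP) × Vt = 0.5 × (21 − 5) × 0.530 L = 0.5 × 16.0 × 0.530 = 4.24 L·cmH2O.
× 0.098 J/(L·cmH2O) → 0.4155 J.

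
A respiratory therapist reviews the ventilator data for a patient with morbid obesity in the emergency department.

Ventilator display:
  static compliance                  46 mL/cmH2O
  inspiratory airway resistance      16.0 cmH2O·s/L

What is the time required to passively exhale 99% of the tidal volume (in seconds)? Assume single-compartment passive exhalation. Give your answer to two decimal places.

τ = R × C = 16.0 × 46 mL/cmH2O = 16.0 × 0.046 L/cmH2O = 0.736 s.
Exhaled fraction f = 1 − e^(−t/τ) → t = −τ·ln(1 − f) = −0.736·ln(0.01) = 3.389 s.

3.39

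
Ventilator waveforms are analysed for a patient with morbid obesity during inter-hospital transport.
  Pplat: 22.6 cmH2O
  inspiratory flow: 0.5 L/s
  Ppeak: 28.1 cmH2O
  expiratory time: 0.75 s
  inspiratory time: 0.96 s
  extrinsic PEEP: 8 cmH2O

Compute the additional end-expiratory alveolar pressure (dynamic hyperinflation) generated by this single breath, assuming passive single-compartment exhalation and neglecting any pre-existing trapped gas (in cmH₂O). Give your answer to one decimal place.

Vt = flow × Ti = 0.5 L/s × 0.96 s × 1000 mL/L = 480.0 mL.
R = (PIP − Pplat)/V̇ = (28.1 − 22.6) / 0.5 = 5.5/0.5 = 11.0 cmH2O·s/L.
C = Vt/(Pplat − PEEP) = 480.0 / (22.6 − 8) = 480.0/14.6 = 32.877 mL/cmH2O.
τ = R × C = 11.0 × 0.03288 L/cmH2O = 0.3617 s.
Fraction remaining = e^(−Te/τ) = e^(−0.75/0.3617) = 0.1257; trapped volume = 480.0 × 0.1257 = 60.336 mL.
Additional alveolar pressure from trapping ≈ V_trapped / C = 60.336 / 32.877 = 1.835 cmH2O.

1.8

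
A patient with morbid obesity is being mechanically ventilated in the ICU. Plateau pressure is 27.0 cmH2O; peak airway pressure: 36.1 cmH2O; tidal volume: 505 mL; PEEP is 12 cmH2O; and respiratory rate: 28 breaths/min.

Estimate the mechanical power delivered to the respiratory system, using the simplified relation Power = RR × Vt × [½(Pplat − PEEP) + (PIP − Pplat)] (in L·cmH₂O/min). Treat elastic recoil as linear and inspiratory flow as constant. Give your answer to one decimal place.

Per-breath work = Vt × [½(Pplat−PEEP) + (PIP−Pplat)] = 0.505 × [0.5×15.0 + 9.1] = 0.505 × 16.6 = 8.383 L·cmH2O.
Power = 28 × 8.383 = 234.72 L·cmH2O/min.

234.7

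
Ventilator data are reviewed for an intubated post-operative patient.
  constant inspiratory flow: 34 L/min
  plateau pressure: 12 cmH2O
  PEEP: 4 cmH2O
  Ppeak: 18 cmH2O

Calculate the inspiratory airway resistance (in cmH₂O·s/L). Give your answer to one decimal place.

10.6

Flow: 34 L/min ÷ 60 = 0.5667 L/s.
Raw = (PIP − Pplat) / flow = (18 − 12) / 0.5667 = 6.0 / 0.5667 = 10.588 cmH2O·s/L.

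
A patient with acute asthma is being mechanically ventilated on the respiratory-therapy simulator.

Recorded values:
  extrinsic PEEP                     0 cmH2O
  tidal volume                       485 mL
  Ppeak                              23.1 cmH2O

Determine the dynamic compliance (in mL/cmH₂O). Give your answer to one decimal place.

Dynamic compliance = Vt / (PIP − PEEP) = 485 / (23.1 − 0) = 485 / 23.1 = 20.996 mL/cmH2O.

21.0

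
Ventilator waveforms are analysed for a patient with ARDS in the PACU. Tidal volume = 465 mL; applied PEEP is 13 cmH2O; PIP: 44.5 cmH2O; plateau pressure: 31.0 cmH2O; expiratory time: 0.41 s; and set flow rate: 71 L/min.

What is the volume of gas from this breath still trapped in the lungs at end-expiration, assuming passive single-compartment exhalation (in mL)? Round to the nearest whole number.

116

Flow: 71 L/min ÷ 60 = 1.1833 L/s.
R = (PIP − Pplat)/V̇ = (44.5 − 31.0) / 1.1833 = 13.5/1.1833 = 11.409 cmH2O·s/L.
C = Vt/(Pplat − PEEP) = 465.0 / (31.0 − 13) = 465.0/18.0 = 25.833 mL/cmH2O.
τ = R × C = 11.409 × 0.02583 L/cmH2O = 0.2947 s.
Fraction remaining = e^(−Te/τ) = e^(−0.41/0.2947) = 0.2488.
Trapped volume = 465.0 × 0.2488 = 115.69 mL.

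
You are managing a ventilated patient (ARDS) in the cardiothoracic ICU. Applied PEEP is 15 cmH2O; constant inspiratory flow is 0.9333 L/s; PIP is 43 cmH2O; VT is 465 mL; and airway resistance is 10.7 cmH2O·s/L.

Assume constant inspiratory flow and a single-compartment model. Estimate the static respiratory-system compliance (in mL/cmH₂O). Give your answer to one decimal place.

Equation of motion (constant flow): PIP = Vt/C + R·V̇ + PEEP.
Vt/C = PIP − R·V̇ − PEEP = 43 − 10.7×0.9333 − 15 = 43 − 9.986 − 15 = 18.014 cmH2O.
C = Vt / 18.014 = 465 / 18.014 = 25.813 mL/cmH2O.

25.8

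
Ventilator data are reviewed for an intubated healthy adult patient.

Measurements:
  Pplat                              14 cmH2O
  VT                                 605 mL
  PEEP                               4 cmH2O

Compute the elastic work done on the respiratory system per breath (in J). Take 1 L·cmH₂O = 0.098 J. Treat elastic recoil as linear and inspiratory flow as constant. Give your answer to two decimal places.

Elastic work ≈ ½ × (Pplat − PEEP) × Vt = 0.5 × (14 − 4) × 0.605 L = 0.5 × 10.0 × 0.605 = 3.025 L·cmH2O.
× 0.098 J/(L·cmH2O) → 0.2965 J.

0.30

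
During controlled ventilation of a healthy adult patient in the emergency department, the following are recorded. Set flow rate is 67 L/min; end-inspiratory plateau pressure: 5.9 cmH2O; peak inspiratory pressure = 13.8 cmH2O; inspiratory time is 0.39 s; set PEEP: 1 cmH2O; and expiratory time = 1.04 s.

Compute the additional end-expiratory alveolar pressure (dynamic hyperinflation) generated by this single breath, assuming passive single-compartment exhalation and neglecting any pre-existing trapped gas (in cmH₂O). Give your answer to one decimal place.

Flow: 67 L/min ÷ 60 = 1.1167 L/s.
Vt = flow × Ti = 1.1167 L/s × 0.39 s × 1000 mL/L = 435.51 mL.
R = (PIP − Pplat)/V̇ = (13.8 − 5.9) / 1.1167 = 7.9/1.1167 = 7.074 cmH2O·s/L.
C = Vt/(Pplat − PEEP) = 435.51 / (5.9 − 1) = 435.51/4.9 = 88.88 mL/cmH2O.
τ = R × C = 7.074 × 0.08888 L/cmH2O = 0.6287 s.
Fraction remaining = e^(−Te/τ) = e^(−1.04/0.6287) = 0.1912; trapped volume = 435.51 × 0.1912 = 83.27 mL.
Additional alveolar pressure from trapping ≈ V_trapped / C = 83.27 / 88.88 = 0.9369 cmH2O.

0.9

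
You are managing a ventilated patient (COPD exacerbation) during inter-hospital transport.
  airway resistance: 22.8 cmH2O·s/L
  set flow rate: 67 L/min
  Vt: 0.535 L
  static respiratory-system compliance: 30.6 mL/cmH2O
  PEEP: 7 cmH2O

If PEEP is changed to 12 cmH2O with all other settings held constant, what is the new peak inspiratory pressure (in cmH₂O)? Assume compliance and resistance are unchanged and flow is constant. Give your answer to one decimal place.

Flow: 67 L/min ÷ 60 = 1.1167 L/s.
PIP = Vt/C + R·V̇ + PEEP (constant-flow equation of motion).
Only the baseline term changes: ΔPIP = ΔPEEP = 12 − 7 = 5.0 cmH2O.
Original PIP = 535/30.6 + 22.8×1.1167 + 7 = 49.944 cmH2O; new PIP = 49.944 + (5.0) = 54.944 cmH2O.

54.9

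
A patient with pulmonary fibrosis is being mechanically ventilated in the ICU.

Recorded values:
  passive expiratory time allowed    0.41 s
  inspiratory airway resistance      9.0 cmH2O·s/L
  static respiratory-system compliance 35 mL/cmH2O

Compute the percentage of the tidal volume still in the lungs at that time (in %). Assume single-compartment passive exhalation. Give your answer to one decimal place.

τ = R × C = 9.0 × 35 mL/cmH2O = 9.0 × 0.035 L/cmH2O = 0.315 s.
Passive exhalation: V(t)/V₀ = e^(−t/τ) = e^(−0.41/0.315) = 0.2721.
Fraction remaining = 0.2721 → 27.21%.

27.2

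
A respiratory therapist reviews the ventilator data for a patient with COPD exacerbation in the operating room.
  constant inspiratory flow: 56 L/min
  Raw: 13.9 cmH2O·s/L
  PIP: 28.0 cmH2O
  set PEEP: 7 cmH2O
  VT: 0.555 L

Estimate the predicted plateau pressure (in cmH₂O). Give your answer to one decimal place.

15.0

Flow: 56 L/min ÷ 60 = 0.9333 L/s.
Pplat = PIP − Raw × flow = 28.0 − 13.9 × 0.9333 = 28.0 − 12.973 = 15.027 cmH2O.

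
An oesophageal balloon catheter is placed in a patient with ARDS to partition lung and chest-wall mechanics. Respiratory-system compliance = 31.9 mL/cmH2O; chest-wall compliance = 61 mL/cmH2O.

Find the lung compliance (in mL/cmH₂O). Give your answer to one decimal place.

66.9

1/CL = 1/Crs − 1/Ccw.
1/CL = 1/31.9 − 1/61 = 0.01495.
CL = 66.89 mL/cmH2O.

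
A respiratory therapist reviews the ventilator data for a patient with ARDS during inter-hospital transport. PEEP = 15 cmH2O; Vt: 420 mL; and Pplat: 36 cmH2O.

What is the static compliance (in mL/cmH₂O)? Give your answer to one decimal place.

20.0

Cstat = Vt / (Pplat − PEEP) = 420 / (36 − 15) = 420 / 21.0 = 20.0 mL/cmH2O.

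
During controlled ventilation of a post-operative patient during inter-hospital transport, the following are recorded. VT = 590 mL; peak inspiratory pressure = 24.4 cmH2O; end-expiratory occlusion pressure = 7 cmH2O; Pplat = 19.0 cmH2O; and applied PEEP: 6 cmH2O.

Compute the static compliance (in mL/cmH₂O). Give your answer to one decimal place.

End-expiratory occlusion gives total PEEP = 7 cmH2O (intrinsic PEEP = 7 − 6 = 1). Use total PEEP for the elastic gradient.
Cstat = Vt / (Pplat − PEEPtotal) = 590 / (19.0 − 7) = 590 / 12.0 = 49.167 mL/cmH2O.

49.2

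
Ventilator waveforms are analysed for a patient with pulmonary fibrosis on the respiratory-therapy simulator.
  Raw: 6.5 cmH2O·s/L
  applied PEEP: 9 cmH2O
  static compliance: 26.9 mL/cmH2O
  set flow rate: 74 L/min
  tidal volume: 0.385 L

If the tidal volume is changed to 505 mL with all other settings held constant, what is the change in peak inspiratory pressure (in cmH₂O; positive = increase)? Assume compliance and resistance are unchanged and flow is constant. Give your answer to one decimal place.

4.5

PIP = Vt/C + R·V̇ + PEEP (constant-flow equation of motion).
Only the elastic term changes: ΔPIP = ΔVt / C = (505 − 385) / 26.9 = 4.461 cmH2O.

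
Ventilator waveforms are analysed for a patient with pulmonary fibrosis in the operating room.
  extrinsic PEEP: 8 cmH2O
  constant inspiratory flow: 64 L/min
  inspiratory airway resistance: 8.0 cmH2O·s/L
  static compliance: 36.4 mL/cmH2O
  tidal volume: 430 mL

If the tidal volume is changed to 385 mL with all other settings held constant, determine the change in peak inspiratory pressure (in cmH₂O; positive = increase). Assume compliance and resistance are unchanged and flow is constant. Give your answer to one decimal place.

PIP = Vt/C + R·V̇ + PEEP (constant-flow equation of motion).
Only the elastic term changes: ΔPIP = ΔVt / C = (385 − 430) / 36.4 = -1.236 cmH2O.

-1.2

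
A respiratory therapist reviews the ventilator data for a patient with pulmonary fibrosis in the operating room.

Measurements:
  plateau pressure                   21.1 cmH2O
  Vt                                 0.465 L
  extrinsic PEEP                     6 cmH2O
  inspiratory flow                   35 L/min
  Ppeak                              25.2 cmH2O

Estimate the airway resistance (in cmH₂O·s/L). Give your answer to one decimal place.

7.0

Flow: 35 L/min ÷ 60 = 0.5833 L/s.
Raw = (PIP − Pplat) / flow = (25.2 − 21.1) / 0.5833 = 4.1 / 0.5833 = 7.029 cmH2O·s/L.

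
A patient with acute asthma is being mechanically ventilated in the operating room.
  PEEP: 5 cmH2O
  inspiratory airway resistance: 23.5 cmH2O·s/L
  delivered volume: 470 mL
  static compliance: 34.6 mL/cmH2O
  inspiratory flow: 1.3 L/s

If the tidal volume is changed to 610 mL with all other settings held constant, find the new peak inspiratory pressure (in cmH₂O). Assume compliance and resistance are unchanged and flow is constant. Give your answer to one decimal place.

53.2

PIP = Vt/C + R·V̇ + PEEP (constant-flow equation of motion).
Only the elastic term changes: ΔPIP = ΔVt / C = (610 − 470) / 34.6 = 4.046 cmH2O.
Original PIP = 470/34.6 + 23.5×1.3 + 5 = 49.134 cmH2O; new PIP = 49.134 + (4.046) = 53.18 cmH2O.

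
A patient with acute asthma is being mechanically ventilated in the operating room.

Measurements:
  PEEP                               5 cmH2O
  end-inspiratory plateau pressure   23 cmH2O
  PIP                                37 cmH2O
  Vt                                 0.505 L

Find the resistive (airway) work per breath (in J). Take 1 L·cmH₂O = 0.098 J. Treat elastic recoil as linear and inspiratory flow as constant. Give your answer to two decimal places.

With constant inspiratory flow the resistive pressure is constant at PIP − Pplat = 37 − 23 = 14.0 cmH2O, so resistive work = 14.0 × 0.505 = 7.07 L·cmH2O.
× 0.098 J/(L·cmH2O) → 0.6929 J.

0.69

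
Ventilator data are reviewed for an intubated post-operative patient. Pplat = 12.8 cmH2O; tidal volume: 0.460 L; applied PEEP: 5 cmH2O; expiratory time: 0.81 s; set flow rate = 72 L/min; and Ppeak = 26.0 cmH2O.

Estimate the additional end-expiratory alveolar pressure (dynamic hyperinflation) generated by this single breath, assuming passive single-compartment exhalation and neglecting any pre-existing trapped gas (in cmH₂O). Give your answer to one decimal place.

2.2

Flow: 72 L/min ÷ 60 = 1.2 L/s.
R = (PIP − Pplat)/V̇ = (26.0 − 12.8) / 1.2 = 13.2/1.2 = 11.0 cmH2O·s/L.
C = Vt/(Pplat − PEEP) = 460.0 / (12.8 − 5) = 460.0/7.8 = 58.974 mL/cmH2O.
τ = R × C = 11.0 × 0.05897 L/cmH2O = 0.6487 s.
Fraction remaining = e^(−Te/τ) = e^(−0.81/0.6487) = 0.2869; trapped volume = 460.0 × 0.2869 = 131.97 mL.
Additional alveolar pressure from trapping ≈ V_trapped / C = 131.97 / 58.974 = 2.238 cmH2O.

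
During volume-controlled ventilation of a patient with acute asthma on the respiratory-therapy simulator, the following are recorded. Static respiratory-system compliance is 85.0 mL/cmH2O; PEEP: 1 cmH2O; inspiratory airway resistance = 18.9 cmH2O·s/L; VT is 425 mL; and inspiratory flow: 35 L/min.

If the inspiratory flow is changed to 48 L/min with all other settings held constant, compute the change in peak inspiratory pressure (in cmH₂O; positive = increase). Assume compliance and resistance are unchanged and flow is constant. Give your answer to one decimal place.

4.1

Flow: 35 L/min ÷ 60 = 0.5833 L/s.
New flow: 48 L/min ÷ 60 = 0.8 L/s.
PIP = Vt/C + R·V̇ + PEEP (constant-flow equation of motion).
Only the resistive term changes: ΔPIP = R × ΔV̇ = 18.9 × (0.8 − 0.5833) = 18.9 × 0.2167 = 4.096 cmH2O.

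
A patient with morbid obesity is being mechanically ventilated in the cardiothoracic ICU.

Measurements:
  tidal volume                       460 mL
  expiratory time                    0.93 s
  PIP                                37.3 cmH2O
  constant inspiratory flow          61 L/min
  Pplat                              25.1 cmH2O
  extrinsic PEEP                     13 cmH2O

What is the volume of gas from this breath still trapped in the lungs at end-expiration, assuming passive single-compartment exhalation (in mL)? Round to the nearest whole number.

Flow: 61 L/min ÷ 60 = 1.0167 L/s.
R = (PIP − Pplat)/V̇ = (37.3 − 25.1) / 1.0167 = 12.2/1.0167 = 12.0 cmH2O·s/L.
C = Vt/(Pplat − PEEP) = 460.0 / (25.1 − 13) = 460.0/12.1 = 38.017 mL/cmH2O.
τ = R × C = 12.0 × 0.03802 L/cmH2O = 0.4562 s.
Fraction remaining = e^(−Te/τ) = e^(−0.93/0.4562) = 0.1302.
Trapped volume = 460.0 × 0.1302 = 59.892 mL.

60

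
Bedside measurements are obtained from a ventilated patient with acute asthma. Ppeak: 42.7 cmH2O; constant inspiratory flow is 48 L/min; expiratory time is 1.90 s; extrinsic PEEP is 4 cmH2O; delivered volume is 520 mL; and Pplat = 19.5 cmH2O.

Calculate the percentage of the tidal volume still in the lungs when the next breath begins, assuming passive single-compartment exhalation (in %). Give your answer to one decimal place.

14.2

Flow: 48 L/min ÷ 60 = 0.8 L/s.
R = (PIP − Pplat)/V̇ = (42.7 − 19.5) / 0.8 = 23.2/0.8 = 29.0 cmH2O·s/L.
C = Vt/(Pplat − PEEP) = 520.0 / (19.5 − 4) = 520.0/15.5 = 33.548 mL/cmH2O.
τ = R × C = 29.0 × 0.03355 L/cmH2O = 0.973 s.
Fraction remaining at end-expiration = e^(−Te/τ) = e^(−1.90/0.973) = 0.1419 → 14.19%.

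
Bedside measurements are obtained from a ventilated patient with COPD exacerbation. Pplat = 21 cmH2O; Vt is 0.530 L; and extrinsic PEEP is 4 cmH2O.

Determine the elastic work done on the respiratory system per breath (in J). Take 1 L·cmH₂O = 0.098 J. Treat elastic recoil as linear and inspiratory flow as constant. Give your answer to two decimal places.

0.44

Elastic work ≈ ½ × (Pplat − PEEP) × Vt = 0.5 × (21 − 4) × 0.530 L = 0.5 × 17.0 × 0.530 = 4.505 L·cmH2O.
× 0.098 J/(L·cmH2O) → 0.4415 J.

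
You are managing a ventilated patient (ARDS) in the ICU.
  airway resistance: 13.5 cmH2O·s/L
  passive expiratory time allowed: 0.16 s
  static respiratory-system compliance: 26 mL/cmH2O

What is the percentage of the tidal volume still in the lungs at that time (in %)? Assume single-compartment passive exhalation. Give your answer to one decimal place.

63.4

τ = R × C = 13.5 × 26 mL/cmH2O = 13.5 × 0.026 L/cmH2O = 0.351 s.
Passive exhalation: V(t)/V₀ = e^(−t/τ) = e^(−0.16/0.351) = 0.6339.
Fraction remaining = 0.6339 → 63.39%.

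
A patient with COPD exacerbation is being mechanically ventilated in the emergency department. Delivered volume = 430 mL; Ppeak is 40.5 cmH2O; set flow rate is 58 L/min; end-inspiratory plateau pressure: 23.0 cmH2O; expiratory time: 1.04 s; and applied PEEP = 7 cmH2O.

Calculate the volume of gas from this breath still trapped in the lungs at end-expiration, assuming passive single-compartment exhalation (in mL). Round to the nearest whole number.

51

Flow: 58 L/min ÷ 60 = 0.9667 L/s.
R = (PIP − Pplat)/V̇ = (40.5 − 23.0) / 0.9667 = 17.5/0.9667 = 18.103 cmH2O·s/L.
C = Vt/(Pplat − PEEP) = 430.0 / (23.0 − 7) = 430.0/16.0 = 26.875 mL/cmH2O.
τ = R × C = 18.103 × 0.02688 L/cmH2O = 0.4866 s.
Fraction remaining = e^(−Te/τ) = e^(−1.04/0.4866) = 0.118.
Trapped volume = 430.0 × 0.118 = 50.74 mL.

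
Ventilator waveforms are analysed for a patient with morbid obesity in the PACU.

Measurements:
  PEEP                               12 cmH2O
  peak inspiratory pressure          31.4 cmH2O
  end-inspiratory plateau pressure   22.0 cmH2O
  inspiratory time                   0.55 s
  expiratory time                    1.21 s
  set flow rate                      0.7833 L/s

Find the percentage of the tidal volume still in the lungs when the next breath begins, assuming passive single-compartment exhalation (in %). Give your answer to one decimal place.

Vt = flow × Ti = 0.7833 L/s × 0.55 s × 1000 mL/L = 430.82 mL.
R = (PIP − Pplat)/V̇ = (31.4 − 22.0) / 0.7833 = 9.4/0.7833 = 12.001 cmH2O·s/L.
C = Vt/(Pplat − PEEP) = 430.82 / (22.0 − 12) = 430.82/10.0 = 43.082 mL/cmH2O.
τ = R × C = 12.001 × 0.04308 L/cmH2O = 0.517 s.
Fraction remaining at end-expiration = e^(−Te/τ) = e^(−1.21/0.517) = 0.09629 → 9.629%.

9.6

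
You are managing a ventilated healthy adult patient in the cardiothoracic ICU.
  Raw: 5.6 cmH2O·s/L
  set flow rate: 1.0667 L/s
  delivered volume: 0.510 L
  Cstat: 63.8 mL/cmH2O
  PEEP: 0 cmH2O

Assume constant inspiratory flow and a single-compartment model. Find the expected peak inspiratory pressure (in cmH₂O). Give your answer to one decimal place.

Equation of motion (constant flow): PIP = Vt/C + R·V̇ + PEEP.
PIP = 510/63.8 + 5.6×1.0667 + 0 = 7.994 + 5.974 + 0 = 13.968 cmH2O.

14.0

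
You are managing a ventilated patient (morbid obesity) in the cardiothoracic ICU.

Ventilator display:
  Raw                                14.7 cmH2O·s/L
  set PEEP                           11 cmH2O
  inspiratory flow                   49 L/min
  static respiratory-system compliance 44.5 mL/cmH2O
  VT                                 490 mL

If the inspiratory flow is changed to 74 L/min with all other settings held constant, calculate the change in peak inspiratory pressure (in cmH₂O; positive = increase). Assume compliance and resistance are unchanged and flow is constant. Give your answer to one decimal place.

6.1

Flow: 49 L/min ÷ 60 = 0.8167 L/s.
New flow: 74 L/min ÷ 60 = 1.2333 L/s.
PIP = Vt/C + R·V̇ + PEEP (constant-flow equation of motion).
Only the resistive term changes: ΔPIP = R × ΔV̇ = 14.7 × (1.2333 − 0.8167) = 14.7 × 0.4166 = 6.124 cmH2O.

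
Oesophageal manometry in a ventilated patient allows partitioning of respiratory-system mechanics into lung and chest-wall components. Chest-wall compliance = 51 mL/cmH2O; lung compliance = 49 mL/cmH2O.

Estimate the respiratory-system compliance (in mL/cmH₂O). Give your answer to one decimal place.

Lung and chest wall are elastances in series: 1/Crs = 1/CL + 1/Ccw.
1/Crs = 1/49 + 1/51 = 0.04002.
Crs = 24.988 mL/cmH2O.

25.0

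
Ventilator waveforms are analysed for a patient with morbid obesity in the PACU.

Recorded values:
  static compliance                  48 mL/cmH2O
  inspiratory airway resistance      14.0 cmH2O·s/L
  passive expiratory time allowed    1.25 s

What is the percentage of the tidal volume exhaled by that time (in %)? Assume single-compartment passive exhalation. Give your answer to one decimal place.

84.4

τ = R × C = 14.0 × 48 mL/cmH2O = 14.0 × 0.048 L/cmH2O = 0.672 s.
Passive exhalation: V(t)/V₀ = e^(−t/τ) = e^(−1.25/0.672) = 0.1557.
Fraction exhaled = 1 − 0.1557 = 0.8443 → 84.43%.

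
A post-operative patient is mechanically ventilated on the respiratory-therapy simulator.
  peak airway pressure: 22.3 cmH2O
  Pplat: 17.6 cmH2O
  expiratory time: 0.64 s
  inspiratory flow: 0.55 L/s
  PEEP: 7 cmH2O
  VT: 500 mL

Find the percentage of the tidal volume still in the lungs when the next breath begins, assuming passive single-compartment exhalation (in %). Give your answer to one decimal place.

20.4

R = (PIP − Pplat)/V̇ = (22.3 − 17.6) / 0.55 = 4.7/0.55 = 8.545 cmH2O·s/L.
C = Vt/(Pplat − PEEP) = 500.0 / (17.6 − 7) = 500.0/10.6 = 47.17 mL/cmH2O.
τ = R × C = 8.545 × 0.04717 L/cmH2O = 0.4031 s.
Fraction remaining at end-expiration = e^(−Te/τ) = e^(−0.64/0.4031) = 0.2044 → 20.44%.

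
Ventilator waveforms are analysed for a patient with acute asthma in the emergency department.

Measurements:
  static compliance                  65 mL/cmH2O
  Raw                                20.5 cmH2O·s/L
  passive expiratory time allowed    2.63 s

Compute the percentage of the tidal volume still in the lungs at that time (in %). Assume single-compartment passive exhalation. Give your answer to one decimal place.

τ = R × C = 20.5 × 65 mL/cmH2O = 20.5 × 0.065 L/cmH2O = 1.333 s.
Passive exhalation: V(t)/V₀ = e^(−t/τ) = e^(−2.63/1.333) = 0.139.
Fraction remaining = 0.139 → 13.9%.

13.9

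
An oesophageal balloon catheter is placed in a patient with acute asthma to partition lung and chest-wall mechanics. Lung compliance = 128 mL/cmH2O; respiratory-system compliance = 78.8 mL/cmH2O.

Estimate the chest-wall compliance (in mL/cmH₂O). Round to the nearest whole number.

1/Ccw = 1/Crs − 1/CL.
1/Ccw = 1/78.8 − 1/128 = 0.004878.
Ccw = 205.0 mL/cmH2O.

205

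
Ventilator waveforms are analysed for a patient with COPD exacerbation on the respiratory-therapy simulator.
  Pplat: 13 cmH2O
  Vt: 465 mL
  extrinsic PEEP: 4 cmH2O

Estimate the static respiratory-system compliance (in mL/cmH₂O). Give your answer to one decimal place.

51.7

Cstat = Vt / (Pplat − PEEP) = 465 / (13 − 4) = 465 / 9.0 = 51.667 mL/cmH2O.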